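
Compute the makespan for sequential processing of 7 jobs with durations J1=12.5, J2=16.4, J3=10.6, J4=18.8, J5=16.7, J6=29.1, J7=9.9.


Sequential makespan: sum all processing times
= 12.5 + 16.4 + 10.6 + 18.8 + 16.7 + 29.1 + 9.9
= 114.0 time units


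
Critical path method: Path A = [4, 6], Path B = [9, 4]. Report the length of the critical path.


Path A: 4 + 6 = 10
Path B: 9 + 4 = 13
Critical path = longest = max(10, 13)
= 13 (Path B)


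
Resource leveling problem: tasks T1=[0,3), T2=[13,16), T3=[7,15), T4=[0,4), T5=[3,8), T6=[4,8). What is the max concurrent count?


Check each time point for overlaps:
  t=7: 3 tasks active (T3, T5, T6)
Max concurrent = 3


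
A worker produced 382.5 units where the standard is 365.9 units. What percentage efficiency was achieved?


Efficiency = (actual / standard) × 100
= (382.5 / 365.9) × 100
= 104.5%


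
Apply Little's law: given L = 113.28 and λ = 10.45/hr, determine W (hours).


Little's law: L = λW → W = L / λ
= 113.28 / 10.45
= 10.84 hours


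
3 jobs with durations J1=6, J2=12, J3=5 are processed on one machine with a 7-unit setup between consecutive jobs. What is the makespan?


Makespan = Σ processing + (n-1) × setup
= (6 + 12 + 5) + (3-1)×7
= 23 + 14
= 37 time units


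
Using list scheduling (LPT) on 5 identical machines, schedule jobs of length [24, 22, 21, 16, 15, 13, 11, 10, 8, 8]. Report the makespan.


Jobs (LPT sorted): [24, 22, 21, 16, 15, 13, 11, 10, 8, 8]
Machines: 5
  J=24 → Machine 1 (load: 0+24=24)
  J=22 → Machine 2 (load: 0+22=22)
  J=21 → Machine 3 (load: 0+21=21)
  J=16 → Machine 4 (load: 0+16=16)
  J=15 → Machine 5 (load: 0+15=15)
  J=13 → Machine 5 (load: 15+13=28)
  J=11 → Machine 4 (load: 16+11=27)
  J=10 → Machine 3 (load: 21+10=31)
  J=8 → Machine 2 (load: 22+8=30)
  J=8 → Machine 1 (load: 24+8=32)
Machine loads: [32, 30, 31, 27, 28]
Makespan = max = 32 time units


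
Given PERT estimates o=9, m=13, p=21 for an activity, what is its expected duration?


te = (o + 4m + p) / 6
= (9 + 4×13 + 21) / 6
= (9 + 52 + 21) / 6
= 82 / 6
= 13.67


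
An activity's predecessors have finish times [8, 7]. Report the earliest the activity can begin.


ES = max of all predecessor completion times
Predecessors: [8, 7]
ES = max(8, 7)
= 8


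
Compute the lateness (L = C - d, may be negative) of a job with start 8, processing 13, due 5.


Completion = 8 + 13 = 21
Lateness = C - d = 21 - 5
= 16


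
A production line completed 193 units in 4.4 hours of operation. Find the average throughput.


Throughput = units / time
= 193 / 4.4
= 43.9 units/hour


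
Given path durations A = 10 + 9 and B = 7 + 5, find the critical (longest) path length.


Path A: 10 + 9 = 19
Path B: 7 + 5 = 12
Critical path = longest = max(19, 12)
= 19 (Path A)


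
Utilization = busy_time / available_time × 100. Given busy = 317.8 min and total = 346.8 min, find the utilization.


Utilization = busy / total × 100
= 317.8 / 346.8 × 100
= 91.6%


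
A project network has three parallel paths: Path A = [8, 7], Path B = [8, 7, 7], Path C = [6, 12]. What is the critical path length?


Path A: 8 + 7 = 15
Path B: 8 + 7 + 7 = 22
Path C: 6 + 12 = 18
Critical path = longest = max(15, 22, 18)
= 22 (Path B)


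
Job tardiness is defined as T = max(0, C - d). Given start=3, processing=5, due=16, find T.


Completion = start + processing = 3 + 5 = 8
Tardiness = max(0, C - d) = max(0, 8 - 16)
= max(0, -8)
= 0


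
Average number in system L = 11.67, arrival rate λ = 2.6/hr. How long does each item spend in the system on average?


Little's law: L = λW → W = L / λ
= 11.67 / 2.6
= 4.49 hours


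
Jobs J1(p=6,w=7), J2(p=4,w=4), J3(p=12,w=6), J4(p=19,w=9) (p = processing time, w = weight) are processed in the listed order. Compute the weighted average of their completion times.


Completion times:
  J1: C=6, w×C=7×6=42
  J2: C=10, w×C=4×10=40
  J3: C=22, w×C=6×22=132
  J4: C=41, w×C=9×41=369
Sum w×C = 583
Sum w = 26
Weighted avg = 583/26
= 22.42


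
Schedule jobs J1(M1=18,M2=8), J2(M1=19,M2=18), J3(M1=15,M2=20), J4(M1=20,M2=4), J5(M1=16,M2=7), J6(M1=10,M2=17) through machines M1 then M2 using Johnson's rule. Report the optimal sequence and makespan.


Johnson's rule:
Group 1 (M1≤M2, sort by M1): ['J6', 'J3']
Group 2 (M1>M2, sort desc M2): ['J2', 'J1', 'J5', 'J4']
Sequence: J6 → J3 → J2 → J1 → J5 → J4
Makespan calculation:
  J6: M1 done=10, M2 done=27
  J3: M1 done=25, M2 done=47
  J2: M1 done=44, M2 done=65
  J1: M1 done=62, M2 done=73
  J5: M1 done=78, M2 done=85
  J4: M1 done=98, M2 done=102
= Sequence: J6 → J3 → J2 → J1 → J5 → J4, Makespan: 102


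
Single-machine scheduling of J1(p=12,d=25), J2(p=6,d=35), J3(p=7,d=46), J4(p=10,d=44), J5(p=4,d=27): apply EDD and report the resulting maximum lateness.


EDD order: J1 → J5 → J2 → J4 → J3
Completion and lateness:
  J1: C=12, d=25, L=12-25=-13
  J5: C=16, d=27, L=16-27=-11
  J2: C=22, d=35, L=22-35=-13
  J4: C=32, d=44, L=32-44=-12
  J3: C=39, d=46, L=39-46=-7
Lmax = max(-13, -11, -13, -12, -7)
= -7


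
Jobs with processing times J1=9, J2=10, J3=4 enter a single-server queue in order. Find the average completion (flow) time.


Completion times:
  J1: completes at 9
  J2: completes at 19
  J3: completes at 23
Sum = 51
Average = 51/3
= 17.00


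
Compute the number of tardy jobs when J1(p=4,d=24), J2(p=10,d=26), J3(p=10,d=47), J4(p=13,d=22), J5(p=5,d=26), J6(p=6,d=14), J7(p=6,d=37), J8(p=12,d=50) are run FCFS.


Completion vs due date:
  J1: C=4, d=24 → on time
  J2: C=14, d=26 → on time
  J3: C=24, d=47 → on time
  J4: C=37, d=22 → TARDY
  J5: C=42, d=26 → TARDY
  J6: C=48, d=14 → TARDY
  J7: C=54, d=37 → TARDY
  J8: C=66, d=50 → TARDY
Tardy jobs: J4, J5, J6, J7, J8
Count = 5


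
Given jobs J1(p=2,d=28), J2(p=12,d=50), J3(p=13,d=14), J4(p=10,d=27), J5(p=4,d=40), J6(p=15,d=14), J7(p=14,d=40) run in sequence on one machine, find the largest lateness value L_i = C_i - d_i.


Lateness per job (L = C - d):
  J1: C=2, d=28, L=-26
  J2: C=14, d=50, L=-36
  J3: C=27, d=14, L=13
  J4: C=37, d=27, L=10
  J5: C=41, d=40, L=1
  J6: C=56, d=14, L=42
  J7: C=70, d=40, L=30
Lmax = max(-26, -36, 13, 10, 1, 42, 30)
= 42


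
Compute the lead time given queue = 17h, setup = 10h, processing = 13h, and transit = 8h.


Lead time = queue + setup + processing + transit
= 17 + 10 + 13 + 8
= 48 hours


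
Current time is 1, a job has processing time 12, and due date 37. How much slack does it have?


Slack = due - current_time - processing
= 37 - 1 - 12
= 24


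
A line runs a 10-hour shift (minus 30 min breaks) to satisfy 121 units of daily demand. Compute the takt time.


Available = 10×60 - 30 = 570 min
Takt time = 570 / 121
= 4.71 min/unit


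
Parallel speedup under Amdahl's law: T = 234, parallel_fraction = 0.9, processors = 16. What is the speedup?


Amdahl's law: T_p = T × ((1-p) + p/N)
= 234 × ((1-0.9) + 0.9/16)
= 234 × (0.10 + 0.0563)
= 234 × 0.1562
= 36.56
Speedup = 234/36.56
= 6.40×


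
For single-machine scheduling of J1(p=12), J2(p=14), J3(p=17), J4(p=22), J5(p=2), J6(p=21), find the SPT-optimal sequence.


SPT: sort by shortest processing time
  J5: p=2
  J1: p=12
  J2: p=14
  J3: p=17
  J6: p=21
  J4: p=22
Order: J5 → J1 → J2 → J3 → J6 → J4


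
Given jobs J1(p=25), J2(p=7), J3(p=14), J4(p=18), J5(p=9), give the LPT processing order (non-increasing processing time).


LPT: sort by longest processing time first
  J1: p=25
  J4: p=18
  J3: p=14
  J5: p=9
  J2: p=7
Order: J1 → J4 → J3 → J5 → J2


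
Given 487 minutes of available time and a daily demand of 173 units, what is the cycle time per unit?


Cycle time = available time / demand
= 487 / 173
= 2.82 min/unit


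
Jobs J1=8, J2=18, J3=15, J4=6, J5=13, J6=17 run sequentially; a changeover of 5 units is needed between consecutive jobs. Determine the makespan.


Makespan = Σ processing + (n-1) × setup
= (8 + 18 + 15 + 6 + 13 + 17) + (6-1)×5
= 77 + 25
= 102 time units


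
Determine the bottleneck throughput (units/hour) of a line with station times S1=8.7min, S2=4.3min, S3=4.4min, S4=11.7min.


Bottleneck = longest station time
Station times: [8.7, 4.3, 4.4, 11.7]
Max = 11.7 min
Rate = 60 / 11.7
= 5.13 units/hour (bottleneck: 11.7min)


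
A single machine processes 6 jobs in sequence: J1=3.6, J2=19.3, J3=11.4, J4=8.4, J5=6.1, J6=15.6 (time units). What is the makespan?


Sequential makespan: sum all processing times
= 3.6 + 19.3 + 11.4 + 8.4 + 6.1 + 15.6
= 64.4 time units


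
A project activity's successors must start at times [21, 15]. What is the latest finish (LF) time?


LF = min of all successor start times
Successors start at: [21, 15]
LF = min(21, 15)
= 15


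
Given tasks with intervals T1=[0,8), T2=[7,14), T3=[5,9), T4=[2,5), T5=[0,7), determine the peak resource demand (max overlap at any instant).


Check each time point for overlaps:
  t=2: 3 tasks active (T1, T4, T5)
Max concurrent = 3


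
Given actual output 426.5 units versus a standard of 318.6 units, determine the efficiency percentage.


Efficiency = (actual / standard) × 100
= (426.5 / 318.6) × 100
= 133.9%


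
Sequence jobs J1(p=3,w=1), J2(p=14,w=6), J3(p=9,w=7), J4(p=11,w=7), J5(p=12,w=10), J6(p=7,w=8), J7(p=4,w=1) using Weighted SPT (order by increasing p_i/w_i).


WSPT (Smith's rule): sort by p/w ascending
  J6: p/w = 7/8 = 0.875
  J5: p/w = 12/10 = 1.200
  J3: p/w = 9/7 = 1.286
  J4: p/w = 11/7 = 1.571
  J2: p/w = 14/6 = 2.333
  J1: p/w = 3/1 = 3.000
  J7: p/w = 4/1 = 4.000
Order: J6 → J5 → J3 → J4 → J2 → J1 → J7


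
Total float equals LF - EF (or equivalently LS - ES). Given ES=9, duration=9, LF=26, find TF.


EF = ES + duration = 9 + 9 = 18
LS = LF - duration = 26 - 9 = 17
Total Float = LF - EF = 26 - 18
(or LS - ES = 17 - 9)
= 8


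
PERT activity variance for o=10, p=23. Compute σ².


σ² = ((p - o) / 6)² = (p - o)² / 36
= (23 - 10)² / 36
= 13² / 36
= 169 / 36
= 4.6944


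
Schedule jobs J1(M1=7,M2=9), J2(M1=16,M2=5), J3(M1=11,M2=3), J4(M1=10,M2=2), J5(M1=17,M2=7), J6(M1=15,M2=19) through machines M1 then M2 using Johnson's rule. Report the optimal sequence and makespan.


Johnson's rule:
Group 1 (M1≤M2, sort by M1): ['J1', 'J6']
Group 2 (M1>M2, sort desc M2): ['J5', 'J2', 'J3', 'J4']
Sequence: J1 → J6 → J5 → J2 → J3 → J4
Makespan calculation:
  J1: M1 done=7, M2 done=16
  J6: M1 done=22, M2 done=41
  J5: M1 done=39, M2 done=48
  J2: M1 done=55, M2 done=60
  J3: M1 done=66, M2 done=69
  J4: M1 done=76, M2 done=78
= Sequence: J1 → J6 → J5 → J2 → J3 → J4, Makespan: 78


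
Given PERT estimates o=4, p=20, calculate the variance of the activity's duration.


σ² = ((p - o) / 6)² = (p - o)² / 36
= (20 - 4)² / 36
= 16² / 36
= 256 / 36
= 7.1111


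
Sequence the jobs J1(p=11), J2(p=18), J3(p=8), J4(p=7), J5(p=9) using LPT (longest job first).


LPT: sort by longest processing time first
  J2: p=18
  J1: p=11
  J5: p=9
  J3: p=8
  J4: p=7
Order: J2 → J1 → J5 → J3 → J4


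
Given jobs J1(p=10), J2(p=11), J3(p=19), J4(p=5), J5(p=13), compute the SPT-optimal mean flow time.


SPT order: J4 → J1 → J2 → J5 → J3
Completion times:
  J4: C=5
  J1: C=15
  J2: C=26
  J5: C=39
  J3: C=58
Sum = 143, n = 5
Mean flow = 143/5
= 28.60


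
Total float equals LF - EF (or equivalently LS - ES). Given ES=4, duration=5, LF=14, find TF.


EF = ES + duration = 4 + 5 = 9
LS = LF - duration = 14 - 5 = 9
Total Float = LF - EF = 14 - 9
(or LS - ES = 9 - 4)
= 5


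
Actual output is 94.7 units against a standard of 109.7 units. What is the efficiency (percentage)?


Efficiency = (actual / standard) × 100
= (94.7 / 109.7) × 100
= 86.3%


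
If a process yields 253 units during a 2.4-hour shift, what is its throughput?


Throughput = units / time
= 253 / 2.4
= 105.4 units/hour


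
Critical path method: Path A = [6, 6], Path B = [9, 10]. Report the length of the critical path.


Path A: 6 + 6 = 12
Path B: 9 + 10 = 19
Critical path = longest = max(12, 19)
= 19 (Path B)


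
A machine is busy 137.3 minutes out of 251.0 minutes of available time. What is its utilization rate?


Utilization = busy / total × 100
= 137.3 / 251.0 × 100
= 54.7%


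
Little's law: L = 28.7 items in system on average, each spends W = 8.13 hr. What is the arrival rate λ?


Little's law: L = λW → λ = L / W
= 28.7 / 8.13
= 3.53 per hour


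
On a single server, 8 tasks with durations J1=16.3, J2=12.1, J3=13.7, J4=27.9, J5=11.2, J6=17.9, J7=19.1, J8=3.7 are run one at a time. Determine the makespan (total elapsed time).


Sequential makespan: sum all processing times
= 16.3 + 12.1 + 13.7 + 27.9 + 11.2 + 17.9 + 19.1 + 3.7
= 121.9 time units


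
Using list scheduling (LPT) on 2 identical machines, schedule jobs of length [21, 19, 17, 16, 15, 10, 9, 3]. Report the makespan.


Jobs (LPT sorted): [21, 19, 17, 16, 15, 10, 9, 3]
Machines: 2
  J=21 → Machine 1 (load: 0+21=21)
  J=19 → Machine 2 (load: 0+19=19)
  J=17 → Machine 2 (load: 19+17=36)
  J=16 → Machine 1 (load: 21+16=37)
  J=15 → Machine 2 (load: 36+15=51)
  J=10 → Machine 1 (load: 37+10=47)
  J=9 → Machine 1 (load: 47+9=56)
  J=3 → Machine 2 (load: 51+3=54)
Machine loads: [56, 54]
Makespan = max = 56 time units


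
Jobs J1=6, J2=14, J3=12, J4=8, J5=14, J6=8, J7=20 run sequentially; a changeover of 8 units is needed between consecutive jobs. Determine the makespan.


Makespan = Σ processing + (n-1) × setup
= (6 + 14 + 12 + 8 + 14 + 8 + 20) + (7-1)×8
= 82 + 48
= 130 time units


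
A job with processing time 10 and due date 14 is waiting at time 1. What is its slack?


Slack = due - current_time - processing
= 14 - 1 - 10
= 3


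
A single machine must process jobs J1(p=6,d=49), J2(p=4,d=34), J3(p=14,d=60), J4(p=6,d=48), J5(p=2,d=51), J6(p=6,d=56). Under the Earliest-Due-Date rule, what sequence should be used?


EDD: sort by earliest due date
  J2: d=34, p=4
  J4: d=48, p=6
  J1: d=49, p=6
  J5: d=51, p=2
  J6: d=56, p=6
  J3: d=60, p=14
Order: J2 → J4 → J1 → J5 → J6 → J3


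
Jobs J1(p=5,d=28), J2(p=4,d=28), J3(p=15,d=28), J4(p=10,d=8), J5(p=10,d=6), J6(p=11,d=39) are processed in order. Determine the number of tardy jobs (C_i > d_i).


Completion vs due date:
  J1: C=5, d=28 → on time
  J2: C=9, d=28 → on time
  J3: C=24, d=28 → on time
  J4: C=34, d=8 → TARDY
  J5: C=44, d=6 → TARDY
  J6: C=55, d=39 → TARDY
Tardy jobs: J4, J5, J6
Count = 3


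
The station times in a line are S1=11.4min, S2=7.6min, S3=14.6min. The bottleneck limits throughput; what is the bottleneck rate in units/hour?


Bottleneck = longest station time
Station times: [11.4, 7.6, 14.6]
Max = 14.6 min
Rate = 60 / 14.6
= 4.11 units/hour (bottleneck: 14.6min)


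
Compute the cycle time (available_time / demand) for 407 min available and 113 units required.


Cycle time = available time / demand
= 407 / 113
= 3.60 min/unit


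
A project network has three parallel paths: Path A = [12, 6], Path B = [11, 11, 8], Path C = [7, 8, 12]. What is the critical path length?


Path A: 12 + 6 = 18
Path B: 11 + 11 + 8 = 30
Path C: 7 + 8 + 12 = 27
Critical path = longest = max(18, 30, 27)
= 30 (Path B)


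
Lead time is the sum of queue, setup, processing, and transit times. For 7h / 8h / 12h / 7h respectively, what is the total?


Lead time = queue + setup + processing + transit
= 7 + 8 + 12 + 7
= 34 hours


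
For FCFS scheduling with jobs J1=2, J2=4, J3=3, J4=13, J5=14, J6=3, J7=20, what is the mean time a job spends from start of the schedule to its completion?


Completion times:
  J1: completes at 2
  J2: completes at 6
  J3: completes at 9
  J4: completes at 22
  J5: completes at 36
  J6: completes at 39
  J7: completes at 59
Sum = 173
Average = 173/7
= 24.71


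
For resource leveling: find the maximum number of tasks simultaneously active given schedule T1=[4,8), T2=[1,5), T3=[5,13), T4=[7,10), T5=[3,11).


Check each time point for overlaps:
  t=7: 4 tasks active (T1, T3, T4, T5)
Max concurrent = 4


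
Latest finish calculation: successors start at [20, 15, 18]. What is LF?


LF = min of all successor start times
Successors start at: [20, 15, 18]
LF = min(20, 15, 18)
= 15


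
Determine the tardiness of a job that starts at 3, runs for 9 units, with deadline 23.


Completion = start + processing = 3 + 9 = 12
Tardiness = max(0, C - d) = max(0, 12 - 23)
= max(0, -11)
= 0


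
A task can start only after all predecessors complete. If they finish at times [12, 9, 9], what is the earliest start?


ES = max of all predecessor completion times
Predecessors: [12, 9, 9]
ES = max(12, 9, 9)
= 12


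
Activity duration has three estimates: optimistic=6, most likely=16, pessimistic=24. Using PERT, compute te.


te = (o + 4m + p) / 6
= (6 + 4×16 + 24) / 6
= (6 + 64 + 24) / 6
= 94 / 6
= 15.67


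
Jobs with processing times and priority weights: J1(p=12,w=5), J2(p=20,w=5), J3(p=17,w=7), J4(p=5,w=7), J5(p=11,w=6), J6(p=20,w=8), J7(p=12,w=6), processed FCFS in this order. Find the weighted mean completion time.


Completion times:
  J1: C=12, w×C=5×12=60
  J2: C=32, w×C=5×32=160
  J3: C=49, w×C=7×49=343
  J4: C=54, w×C=7×54=378
  J5: C=65, w×C=6×65=390
  J6: C=85, w×C=8×85=680
  J7: C=97, w×C=6×97=582
Sum w×C = 2593
Sum w = 44
Weighted avg = 2593/44
= 58.93


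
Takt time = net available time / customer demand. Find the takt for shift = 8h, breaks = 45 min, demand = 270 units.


Available = 8×60 - 45 = 435 min
Takt time = 435 / 270
= 1.61 min/unit


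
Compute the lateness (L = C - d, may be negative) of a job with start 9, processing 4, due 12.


Completion = 9 + 4 = 13
Lateness = C - d = 13 - 12
= 1


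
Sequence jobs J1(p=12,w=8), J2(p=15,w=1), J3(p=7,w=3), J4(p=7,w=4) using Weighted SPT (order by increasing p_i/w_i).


WSPT (Smith's rule): sort by p/w ascending
  J1: p/w = 12/8 = 1.500
  J4: p/w = 7/4 = 1.750
  J3: p/w = 7/3 = 2.333
  J2: p/w = 15/1 = 15.000
Order: J1 → J4 → J3 → J2


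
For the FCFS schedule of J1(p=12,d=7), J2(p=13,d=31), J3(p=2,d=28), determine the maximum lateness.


Lateness per job (L = C - d):
  J1: C=12, d=7, L=5
  J2: C=25, d=31, L=-6
  J3: C=27, d=28, L=-1
Lmax = max(5, -6, -1)
= 5


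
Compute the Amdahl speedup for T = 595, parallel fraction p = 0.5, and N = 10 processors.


Amdahl's law: T_p = T × ((1-p) + p/N)
= 595 × ((1-0.5) + 0.5/10)
= 595 × (0.50 + 0.0500)
= 595 × 0.5500
= 327.25
Speedup = 595/327.25
= 1.82×


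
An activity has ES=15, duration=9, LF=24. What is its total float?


EF = ES + duration = 15 + 9 = 24
LS = LF - duration = 24 - 9 = 15
Total Float = LF - EF = 24 - 24
(or LS - ES = 15 - 15)
= 0


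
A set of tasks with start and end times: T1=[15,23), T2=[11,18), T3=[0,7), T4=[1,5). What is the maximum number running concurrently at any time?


Check each time point for overlaps:
  t=1: 2 tasks active (T3, T4)
Max concurrent = 2


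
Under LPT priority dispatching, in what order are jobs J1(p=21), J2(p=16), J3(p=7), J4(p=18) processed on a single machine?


LPT: sort by longest processing time first
  J1: p=21
  J4: p=18
  J2: p=16
  J3: p=7
Order: J1 → J4 → J2 → J3


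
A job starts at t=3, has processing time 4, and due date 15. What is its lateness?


Completion = 3 + 4 = 7
Lateness = C - d = 7 - 15
= -8


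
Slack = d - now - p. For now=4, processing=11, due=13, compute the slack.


Slack = due - current_time - processing
= 13 - 4 - 11
= -2


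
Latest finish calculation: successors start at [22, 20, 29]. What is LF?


LF = min of all successor start times
Successors start at: [22, 20, 29]
LF = min(22, 20, 29)
= 20


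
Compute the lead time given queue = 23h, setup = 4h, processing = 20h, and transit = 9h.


Lead time = queue + setup + processing + transit
= 23 + 4 + 20 + 9
= 56 hours


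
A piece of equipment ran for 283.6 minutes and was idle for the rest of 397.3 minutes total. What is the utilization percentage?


Utilization = busy / total × 100
= 283.6 / 397.3 × 100
= 71.4%


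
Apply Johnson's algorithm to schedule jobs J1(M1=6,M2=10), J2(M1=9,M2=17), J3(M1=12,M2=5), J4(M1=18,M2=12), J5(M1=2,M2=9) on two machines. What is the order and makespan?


Johnson's rule:
Group 1 (M1≤M2, sort by M1): ['J5', 'J1', 'J2']
Group 2 (M1>M2, sort desc M2): ['J4', 'J3']
Sequence: J5 → J1 → J2 → J4 → J3
Makespan calculation:
  J5: M1 done=2, M2 done=11
  J1: M1 done=8, M2 done=21
  J2: M1 done=17, M2 done=38
  J4: M1 done=35, M2 done=50
  J3: M1 done=47, M2 done=55
= Sequence: J5 → J1 → J2 → J4 → J3, Makespan: 55


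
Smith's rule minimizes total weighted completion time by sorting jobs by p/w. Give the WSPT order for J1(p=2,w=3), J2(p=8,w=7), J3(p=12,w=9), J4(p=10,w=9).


WSPT (Smith's rule): sort by p/w ascending
  J1: p/w = 2/3 = 0.667
  J4: p/w = 10/9 = 1.111
  J2: p/w = 8/7 = 1.143
  J3: p/w = 12/9 = 1.333
Order: J1 → J4 → J2 → J3


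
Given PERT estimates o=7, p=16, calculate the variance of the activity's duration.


σ² = ((p - o) / 6)² = (p - o)² / 36
= (16 - 7)² / 36
= 9² / 36
= 81 / 36
= 2.2500


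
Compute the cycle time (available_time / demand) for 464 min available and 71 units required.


Cycle time = available time / demand
= 464 / 71
= 6.54 min/unit


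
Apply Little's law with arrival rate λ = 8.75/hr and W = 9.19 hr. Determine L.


Little's law: L = λ × W
= 8.75 × 9.19
= 80.41


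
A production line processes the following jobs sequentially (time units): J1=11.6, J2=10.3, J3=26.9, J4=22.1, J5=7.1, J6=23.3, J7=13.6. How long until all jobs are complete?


Sequential makespan: sum all processing times
= 11.6 + 10.3 + 26.9 + 22.1 + 7.1 + 23.3 + 13.6
= 114.9 time units


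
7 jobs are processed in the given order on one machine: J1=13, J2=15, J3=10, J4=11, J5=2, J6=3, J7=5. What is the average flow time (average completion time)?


Completion times:
  J1: completes at 13
  J2: completes at 28
  J3: completes at 38
  J4: completes at 49
  J5: completes at 51
  J6: completes at 54
  J7: completes at 59
Sum = 292
Average = 292/7
= 41.71


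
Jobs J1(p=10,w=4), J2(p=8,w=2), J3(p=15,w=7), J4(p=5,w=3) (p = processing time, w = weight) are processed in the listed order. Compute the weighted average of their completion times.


Completion times:
  J1: C=10, w×C=4×10=40
  J2: C=18, w×C=2×18=36
  J3: C=33, w×C=7×33=231
  J4: C=38, w×C=3×38=114
Sum w×C = 421
Sum w = 16
Weighted avg = 421/16
= 26.31


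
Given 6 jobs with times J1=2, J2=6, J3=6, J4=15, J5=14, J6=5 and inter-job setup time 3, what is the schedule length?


Makespan = Σ processing + (n-1) × setup
= (2 + 6 + 6 + 15 + 14 + 5) + (6-1)×3
= 48 + 15
= 63 time units


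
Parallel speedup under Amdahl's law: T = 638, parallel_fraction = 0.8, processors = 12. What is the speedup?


Amdahl's law: T_p = T × ((1-p) + p/N)
= 638 × ((1-0.8) + 0.8/12)
= 638 × (0.20 + 0.0667)
= 638 × 0.2667
= 170.13
Speedup = 638/170.13
= 3.75×


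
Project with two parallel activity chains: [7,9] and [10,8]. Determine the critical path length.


Path A: 7 + 9 = 16
Path B: 10 + 8 = 18
Critical path = longest = max(16, 18)
= 18 (Path B)


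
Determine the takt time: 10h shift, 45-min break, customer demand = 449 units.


Available = 10×60 - 45 = 555 min
Takt time = 555 / 449
= 1.24 min/unit


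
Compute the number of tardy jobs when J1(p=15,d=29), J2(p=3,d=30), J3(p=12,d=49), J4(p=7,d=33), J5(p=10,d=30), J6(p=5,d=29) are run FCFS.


Completion vs due date:
  J1: C=15, d=29 → on time
  J2: C=18, d=30 → on time
  J3: C=30, d=49 → on time
  J4: C=37, d=33 → TARDY
  J5: C=47, d=30 → TARDY
  J6: C=52, d=29 → TARDY
Tardy jobs: J4, J5, J6
Count = 3


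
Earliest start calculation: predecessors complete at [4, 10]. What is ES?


ES = max of all predecessor completion times
Predecessors: [4, 10]
ES = max(4, 10)
= 10


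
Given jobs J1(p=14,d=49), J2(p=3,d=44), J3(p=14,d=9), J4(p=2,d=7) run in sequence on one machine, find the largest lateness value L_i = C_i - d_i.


Lateness per job (L = C - d):
  J1: C=14, d=49, L=-35
  J2: C=17, d=44, L=-27
  J3: C=31, d=9, L=22
  J4: C=33, d=7, L=26
Lmax = max(-35, -27, 22, 26)
= 26


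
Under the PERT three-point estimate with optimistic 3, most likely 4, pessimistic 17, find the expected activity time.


te = (o + 4m + p) / 6
= (3 + 4×4 + 17) / 6
= (3 + 16 + 17) / 6
= 36 / 6
= 6.00


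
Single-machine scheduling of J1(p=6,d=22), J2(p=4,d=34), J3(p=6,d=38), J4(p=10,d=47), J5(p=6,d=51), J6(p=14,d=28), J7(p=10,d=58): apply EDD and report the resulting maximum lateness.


EDD order: J1 → J6 → J2 → J3 → J4 → J5 → J7
Completion and lateness:
  J1: C=6, d=22, L=6-22=-16
  J6: C=20, d=28, L=20-28=-8
  J2: C=24, d=34, L=24-34=-10
  J3: C=30, d=38, L=30-38=-8
  J4: C=40, d=47, L=40-47=-7
  J5: C=46, d=51, L=46-51=-5
  J7: C=56, d=58, L=56-58=-2
Lmax = max(-16, -8, -10, -8, -7, -5, -2)
= -2


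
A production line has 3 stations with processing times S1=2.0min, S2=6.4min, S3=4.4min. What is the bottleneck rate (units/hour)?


Bottleneck = longest station time
Station times: [2.0, 6.4, 4.4]
Max = 6.4 min
Rate = 60 / 6.4
= 9.38 units/hour (bottleneck: 6.4min)


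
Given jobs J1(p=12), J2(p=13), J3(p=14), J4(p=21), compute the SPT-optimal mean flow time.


SPT order: J1 → J2 → J3 → J4
Completion times:
  J1: C=12
  J2: C=25
  J3: C=39
  J4: C=60
Sum = 136, n = 4
Mean flow = 136/4
= 34.00


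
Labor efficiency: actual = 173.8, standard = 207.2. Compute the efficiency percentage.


Efficiency = (actual / standard) × 100
= (173.8 / 207.2) × 100
= 83.9%


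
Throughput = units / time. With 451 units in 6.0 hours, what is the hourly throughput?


Throughput = units / time
= 451 / 6.0
= 75.2 units/hour


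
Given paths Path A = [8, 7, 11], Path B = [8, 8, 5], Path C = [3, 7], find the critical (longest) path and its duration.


Path A: 8 + 7 + 11 = 26
Path B: 8 + 8 + 5 = 21
Path C: 3 + 7 = 10
Critical path = longest = max(26, 21, 10)
= 26 (Path A)


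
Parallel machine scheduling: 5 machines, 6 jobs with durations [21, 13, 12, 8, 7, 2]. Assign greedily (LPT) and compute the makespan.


Jobs (LPT sorted): [21, 13, 12, 8, 7, 2]
Machines: 5
  J=21 → Machine 1 (load: 0+21=21)
  J=13 → Machine 2 (load: 0+13=13)
  J=12 → Machine 3 (load: 0+12=12)
  J=8 → Machine 4 (load: 0+8=8)
  J=7 → Machine 5 (load: 0+7=7)
  J=2 → Machine 5 (load: 7+2=9)
Machine loads: [21, 13, 12, 8, 9]
Makespan = max = 21 time units


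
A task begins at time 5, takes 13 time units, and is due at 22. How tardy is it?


Completion = start + processing = 5 + 13 = 18
Tardiness = max(0, C - d) = max(0, 18 - 22)
= max(0, -4)
= 0


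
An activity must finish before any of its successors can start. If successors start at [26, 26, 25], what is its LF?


LF = min of all successor start times
Successors start at: [26, 26, 25]
LF = min(26, 26, 25)
= 25


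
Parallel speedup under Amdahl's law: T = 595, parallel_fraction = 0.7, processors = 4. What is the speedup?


Amdahl's law: T_p = T × ((1-p) + p/N)
= 595 × ((1-0.7) + 0.7/4)
= 595 × (0.30 + 0.1750)
= 595 × 0.4750
= 282.62
Speedup = 595/282.62
= 2.11×


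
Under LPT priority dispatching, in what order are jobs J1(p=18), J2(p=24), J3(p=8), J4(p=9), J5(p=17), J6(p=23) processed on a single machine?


LPT: sort by longest processing time first
  J2: p=24
  J6: p=23
  J1: p=18
  J5: p=17
  J4: p=9
  J3: p=8
Order: J2 → J6 → J1 → J5 → J4 → J3


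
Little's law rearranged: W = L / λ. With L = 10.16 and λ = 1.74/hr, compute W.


Little's law: L = λW → W = L / λ
= 10.16 / 1.74
= 5.84 hours


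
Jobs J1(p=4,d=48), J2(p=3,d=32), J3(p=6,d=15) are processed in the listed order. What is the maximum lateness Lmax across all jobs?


Lateness per job (L = C - d):
  J1: C=4, d=48, L=-44
  J2: C=7, d=32, L=-25
  J3: C=13, d=15, L=-2
Lmax = max(-44, -25, -2)
= -2


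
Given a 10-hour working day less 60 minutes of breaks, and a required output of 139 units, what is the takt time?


Available = 10×60 - 60 = 540 min
Takt time = 540 / 139
= 3.88 min/unit


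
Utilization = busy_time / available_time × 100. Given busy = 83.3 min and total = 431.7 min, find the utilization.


Utilization = busy / total × 100
= 83.3 / 431.7 × 100
= 19.3%


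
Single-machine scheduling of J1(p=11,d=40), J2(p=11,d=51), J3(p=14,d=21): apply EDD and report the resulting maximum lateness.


EDD order: J3 → J1 → J2
Completion and lateness:
  J3: C=14, d=21, L=14-21=-7
  J1: C=25, d=40, L=25-40=-15
  J2: C=36, d=51, L=36-51=-15
Lmax = max(-7, -15, -15)
= -7


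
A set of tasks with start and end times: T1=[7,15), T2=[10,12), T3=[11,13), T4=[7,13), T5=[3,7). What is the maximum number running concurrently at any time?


Check each time point for overlaps:
  t=11: 4 tasks active (T1, T2, T3, T4)
Max concurrent = 4


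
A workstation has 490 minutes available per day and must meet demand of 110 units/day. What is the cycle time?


Cycle time = available time / demand
= 490 / 110
= 4.45 min/unit


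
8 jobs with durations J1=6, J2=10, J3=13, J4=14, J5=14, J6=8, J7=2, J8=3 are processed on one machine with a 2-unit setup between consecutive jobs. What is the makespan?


Makespan = Σ processing + (n-1) × setup
= (6 + 10 + 13 + 14 + 14 + 8 + 2 + 3) + (8-1)×2
= 70 + 14
= 84 time units


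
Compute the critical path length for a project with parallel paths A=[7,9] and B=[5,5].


Path A: 7 + 9 = 16
Path B: 5 + 5 = 10
Critical path = longest = max(16, 10)
= 16 (Path A)


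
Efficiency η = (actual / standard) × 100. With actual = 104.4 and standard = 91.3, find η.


Efficiency = (actual / standard) × 100
= (104.4 / 91.3) × 100
= 114.3%


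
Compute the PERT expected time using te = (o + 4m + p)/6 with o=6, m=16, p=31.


te = (o + 4m + p) / 6
= (6 + 4×16 + 31) / 6
= (6 + 64 + 31) / 6
= 101 / 6
= 16.83


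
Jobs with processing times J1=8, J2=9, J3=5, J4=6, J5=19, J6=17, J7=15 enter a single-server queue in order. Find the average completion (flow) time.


Completion times:
  J1: completes at 8
  J2: completes at 17
  J3: completes at 22
  J4: completes at 28
  J5: completes at 47
  J6: completes at 64
  J7: completes at 79
Sum = 265
Average = 265/7
= 37.86


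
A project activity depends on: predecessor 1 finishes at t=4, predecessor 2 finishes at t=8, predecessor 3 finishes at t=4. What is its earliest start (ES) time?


ES = max of all predecessor completion times
Predecessors: [4, 8, 4]
ES = max(4, 8, 4)
= 8


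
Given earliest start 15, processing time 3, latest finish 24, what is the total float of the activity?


EF = ES + duration = 15 + 3 = 18
LS = LF - duration = 24 - 3 = 21
Total Float = LF - EF = 24 - 18
(or LS - ES = 21 - 15)
= 6


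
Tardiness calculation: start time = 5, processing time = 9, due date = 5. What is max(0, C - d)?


Completion = start + processing = 5 + 9 = 14
Tardiness = max(0, C - d) = max(0, 14 - 5)
= max(0, 9)
= 9


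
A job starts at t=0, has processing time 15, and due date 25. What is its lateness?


Completion = 0 + 15 = 15
Lateness = C - d = 15 - 25
= -10


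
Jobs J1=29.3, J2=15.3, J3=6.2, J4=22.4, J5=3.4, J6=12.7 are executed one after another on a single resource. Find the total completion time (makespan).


Sequential makespan: sum all processing times
= 29.3 + 15.3 + 6.2 + 22.4 + 3.4 + 12.7
= 89.3 time units


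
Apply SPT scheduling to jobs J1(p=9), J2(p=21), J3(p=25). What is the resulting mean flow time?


SPT order: J1 → J2 → J3
Completion times:
  J1: C=9
  J2: C=30
  J3: C=55
Sum = 94, n = 3
Mean flow = 94/3
= 31.33


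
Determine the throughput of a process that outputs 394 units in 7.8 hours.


Throughput = units / time
= 394 / 7.8
= 50.5 units/hour


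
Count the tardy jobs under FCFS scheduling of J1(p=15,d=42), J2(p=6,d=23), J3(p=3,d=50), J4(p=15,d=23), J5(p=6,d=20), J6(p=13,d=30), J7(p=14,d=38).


Completion vs due date:
  J1: C=15, d=42 → on time
  J2: C=21, d=23 → on time
  J3: C=24, d=50 → on time
  J4: C=39, d=23 → TARDY
  J5: C=45, d=20 → TARDY
  J6: C=58, d=30 → TARDY
  J7: C=72, d=38 → TARDY
Tardy jobs: J4, J5, J6, J7
Count = 4


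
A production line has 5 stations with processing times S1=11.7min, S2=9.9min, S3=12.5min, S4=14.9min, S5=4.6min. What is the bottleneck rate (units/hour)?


Bottleneck = longest station time
Station times: [11.7, 9.9, 12.5, 14.9, 4.6]
Max = 14.9 min
Rate = 60 / 14.9
= 4.03 units/hour (bottleneck: 14.9min)


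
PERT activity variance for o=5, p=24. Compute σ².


σ² = ((p - o) / 6)² = (p - o)² / 36
= (24 - 5)² / 36
= 19² / 36
= 361 / 36
= 10.0278


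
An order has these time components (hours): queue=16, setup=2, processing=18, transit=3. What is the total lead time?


Lead time = queue + setup + processing + transit
= 16 + 2 + 18 + 3
= 39 hours


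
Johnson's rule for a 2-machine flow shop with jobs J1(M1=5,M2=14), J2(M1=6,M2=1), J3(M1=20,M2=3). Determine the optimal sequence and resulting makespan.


Johnson's rule:
Group 1 (M1≤M2, sort by M1): ['J1']
Group 2 (M1>M2, sort desc M2): ['J3', 'J2']
Sequence: J1 → J3 → J2
Makespan calculation:
  J1: M1 done=5, M2 done=19
  J3: M1 done=25, M2 done=28
  J2: M1 done=31, M2 done=32
= Sequence: J1 → J3 → J2, Makespan: 32


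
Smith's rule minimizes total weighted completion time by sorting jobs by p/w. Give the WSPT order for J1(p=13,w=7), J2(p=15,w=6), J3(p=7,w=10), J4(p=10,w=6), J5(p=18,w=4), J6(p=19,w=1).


WSPT (Smith's rule): sort by p/w ascending
  J3: p/w = 7/10 = 0.700
  J4: p/w = 10/6 = 1.667
  J1: p/w = 13/7 = 1.857
  J2: p/w = 15/6 = 2.500
  J5: p/w = 18/4 = 4.500
  J6: p/w = 19/1 = 19.000
Order: J3 → J4 → J1 → J2 → J5 → J6


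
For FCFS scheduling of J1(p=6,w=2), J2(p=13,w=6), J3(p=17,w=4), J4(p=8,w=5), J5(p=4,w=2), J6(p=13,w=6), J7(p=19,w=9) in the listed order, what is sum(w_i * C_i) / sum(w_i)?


Completion times:
  J1: C=6, w×C=2×6=12
  J2: C=19, w×C=6×19=114
  J3: C=36, w×C=4×36=144
  J4: C=44, w×C=5×44=220
  J5: C=48, w×C=2×48=96
  J6: C=61, w×C=6×61=366
  J7: C=80, w×C=9×80=720
Sum w×C = 1672
Sum w = 34
Weighted avg = 1672/34
= 49.18


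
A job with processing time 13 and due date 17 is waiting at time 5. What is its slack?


Slack = due - current_time - processing
= 17 - 5 - 13
= -1


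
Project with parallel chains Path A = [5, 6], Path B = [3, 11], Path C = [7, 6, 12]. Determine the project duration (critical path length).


Path A: 5 + 6 = 11
Path B: 3 + 11 = 14
Path C: 7 + 6 + 12 = 25
Critical path = longest = max(11, 14, 25)
= 25 (Path C)


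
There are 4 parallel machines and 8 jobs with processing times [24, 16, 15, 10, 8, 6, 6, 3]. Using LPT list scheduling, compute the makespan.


Jobs (LPT sorted): [24, 16, 15, 10, 8, 6, 6, 3]
Machines: 4
  J=24 → Machine 1 (load: 0+24=24)
  J=16 → Machine 2 (load: 0+16=16)
  J=15 → Machine 3 (load: 0+15=15)
  J=10 → Machine 4 (load: 0+10=10)
  J=8 → Machine 4 (load: 10+8=18)
  J=6 → Machine 3 (load: 15+6=21)
  J=6 → Machine 2 (load: 16+6=22)
  J=3 → Machine 4 (load: 18+3=21)
Machine loads: [24, 22, 21, 21]
Makespan = max = 24 time units


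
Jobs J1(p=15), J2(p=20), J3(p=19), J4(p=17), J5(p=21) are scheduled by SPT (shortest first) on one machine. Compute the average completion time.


SPT order: J1 → J4 → J3 → J2 → J5
Completion times:
  J1: C=15
  J4: C=32
  J3: C=51
  J2: C=71
  J5: C=92
Sum = 261, n = 5
Mean flow = 261/5
= 52.20


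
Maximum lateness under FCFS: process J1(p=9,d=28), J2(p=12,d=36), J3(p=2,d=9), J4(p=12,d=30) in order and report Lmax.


Lateness per job (L = C - d):
  J1: C=9, d=28, L=-19
  J2: C=21, d=36, L=-15
  J3: C=23, d=9, L=14
  J4: C=35, d=30, L=5
Lmax = max(-19, -15, 14, 5)
= 14


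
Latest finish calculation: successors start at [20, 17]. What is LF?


LF = min of all successor start times
Successors start at: [20, 17]
LF = min(20, 17)
= 17


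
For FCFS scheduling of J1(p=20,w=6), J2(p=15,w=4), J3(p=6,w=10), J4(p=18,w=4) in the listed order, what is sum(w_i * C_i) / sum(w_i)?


Completion times:
  J1: C=20, w×C=6×20=120
  J2: C=35, w×C=4×35=140
  J3: C=41, w×C=10×41=410
  J4: C=59, w×C=4×59=236
Sum w×C = 906
Sum w = 24
Weighted avg = 906/24
= 37.75


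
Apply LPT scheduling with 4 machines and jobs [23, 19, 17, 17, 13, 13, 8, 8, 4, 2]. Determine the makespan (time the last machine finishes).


Jobs (LPT sorted): [23, 19, 17, 17, 13, 13, 8, 8, 4, 2]
Machines: 4
  J=23 → Machine 1 (load: 0+23=23)
  J=19 → Machine 2 (load: 0+19=19)
  J=17 → Machine 3 (load: 0+17=17)
  J=17 → Machine 4 (load: 0+17=17)
  J=13 → Machine 3 (load: 17+13=30)
  J=13 → Machine 4 (load: 17+13=30)
  J=8 → Machine 2 (load: 19+8=27)
  J=8 → Machine 1 (load: 23+8=31)
  J=4 → Machine 2 (load: 27+4=31)
  J=2 → Machine 3 (load: 30+2=32)
Machine loads: [31, 31, 32, 30]
Makespan = max = 32 time units


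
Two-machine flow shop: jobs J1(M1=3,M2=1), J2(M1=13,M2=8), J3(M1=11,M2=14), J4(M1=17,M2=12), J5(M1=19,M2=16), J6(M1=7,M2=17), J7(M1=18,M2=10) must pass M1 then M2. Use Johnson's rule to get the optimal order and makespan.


Johnson's rule:
Group 1 (M1≤M2, sort by M1): ['J6', 'J3']
Group 2 (M1>M2, sort desc M2): ['J5', 'J4', 'J7', 'J2', 'J1']
Sequence: J6 → J3 → J5 → J4 → J7 → J2 → J1
Makespan calculation:
  J6: M1 done=7, M2 done=24
  J3: M1 done=18, M2 done=38
  J5: M1 done=37, M2 done=54
  J4: M1 done=54, M2 done=66
  J7: M1 done=72, M2 done=82
  J2: M1 done=85, M2 done=93
  J1: M1 done=88, M2 done=94
= Sequence: J6 → J3 → J5 → J4 → J7 → J2 → J1, Makespan: 94


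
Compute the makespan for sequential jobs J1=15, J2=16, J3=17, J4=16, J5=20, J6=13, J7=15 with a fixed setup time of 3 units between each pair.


Makespan = Σ processing + (n-1) × setup
= (15 + 16 + 17 + 16 + 20 + 13 + 15) + (7-1)×3
= 112 + 18
= 130 time units


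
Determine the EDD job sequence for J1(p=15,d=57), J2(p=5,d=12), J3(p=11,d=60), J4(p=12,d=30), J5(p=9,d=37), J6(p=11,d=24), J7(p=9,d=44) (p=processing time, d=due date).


EDD: sort by earliest due date
  J2: d=12, p=5
  J6: d=24, p=11
  J4: d=30, p=12
  J5: d=37, p=9
  J7: d=44, p=9
  J1: d=57, p=15
  J3: d=60, p=11
Order: J2 → J6 → J4 → J5 → J7 → J1 → J3


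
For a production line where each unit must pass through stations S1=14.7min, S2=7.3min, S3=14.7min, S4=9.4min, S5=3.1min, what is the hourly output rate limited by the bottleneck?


Bottleneck = longest station time
Station times: [14.7, 7.3, 14.7, 9.4, 3.1]
Max = 14.7 min
Rate = 60 / 14.7
= 4.08 units/hour (bottleneck: 14.7min)


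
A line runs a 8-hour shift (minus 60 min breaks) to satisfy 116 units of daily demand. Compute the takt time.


Available = 8×60 - 60 = 420 min
Takt time = 420 / 116
= 3.62 min/unit


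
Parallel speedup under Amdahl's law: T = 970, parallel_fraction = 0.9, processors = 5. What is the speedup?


Amdahl's law: T_p = T × ((1-p) + p/N)
= 970 × ((1-0.9) + 0.9/5)
= 970 × (0.10 + 0.1800)
= 970 × 0.2800
= 271.60
Speedup = 970/271.60
= 3.57×


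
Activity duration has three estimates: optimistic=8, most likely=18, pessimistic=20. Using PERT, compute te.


te = (o + 4m + p) / 6
= (8 + 4×18 + 20) / 6
= (8 + 72 + 20) / 6
= 100 / 6
= 16.67


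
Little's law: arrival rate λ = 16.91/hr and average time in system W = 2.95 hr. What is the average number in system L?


Little's law: L = λ × W
= 16.91 × 2.95
= 49.88


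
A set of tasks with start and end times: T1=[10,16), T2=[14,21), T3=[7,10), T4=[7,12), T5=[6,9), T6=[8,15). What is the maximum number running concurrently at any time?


Check each time point for overlaps:
  t=8: 4 tasks active (T3, T4, T5, T6)
Max concurrent = 4
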